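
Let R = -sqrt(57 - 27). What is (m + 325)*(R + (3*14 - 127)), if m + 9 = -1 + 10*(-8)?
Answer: -19975 - 235*sqrt(30) ≈ -21262.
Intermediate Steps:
m = -90 (m = -9 + (-1 + 10*(-8)) = -9 + (-1 - 80) = -9 - 81 = -90)
R = -sqrt(30) ≈ -5.4772
(m + 325)*(R + (3*14 - 127)) = (-90 + 325)*(-sqrt(30) + (3*14 - 127)) = 235*(-sqrt(30) + (42 - 127)) = 235*(-sqrt(30) - 85) = 235*(-85 - sqrt(30)) = -19975 - 235*sqrt(30)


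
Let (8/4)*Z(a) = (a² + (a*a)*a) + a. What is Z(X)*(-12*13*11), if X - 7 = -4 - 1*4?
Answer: 858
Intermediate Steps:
X = -1 (X = 7 + (-4 - 1*4) = 7 + (-4 - 4) = 7 - 8 = -1)
Z(a) = a/2 + a²/2 + a³/2 (Z(a) = ((a² + (a*a)*a) + a)/2 = ((a² + a²*a) + a)/2 = ((a² + a³) + a)/2 = (a + a² + a³)/2 = a/2 + a²/2 + a³/2)
Z(X)*(-12*13*11) = ((½)*(-1)*(1 - 1 + (-1)²))*(-12*13*11) = ((½)*(-1)*(1 - 1 + 1))*(-156*11) = ((½)*(-1)*1)*(-1716) = -½*(-1716) = 858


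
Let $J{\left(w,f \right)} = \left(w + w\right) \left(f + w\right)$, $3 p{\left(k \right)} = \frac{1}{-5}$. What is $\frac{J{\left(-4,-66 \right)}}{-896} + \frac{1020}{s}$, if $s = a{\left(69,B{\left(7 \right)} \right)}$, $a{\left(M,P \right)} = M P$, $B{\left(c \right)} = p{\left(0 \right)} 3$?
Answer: $- \frac{13715}{184} \approx -74.538$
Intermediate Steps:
$p{\left(k \right)} = - \frac{1}{15}$ ($p{\left(k \right)} = \frac{1}{3 \left(-5\right)} = \frac{1}{3} \left(- \frac{1}{5}\right) = - \frac{1}{15}$)
$J{\left(w,f \right)} = 2 w \left(f + w\right)$
$B{\left(c \right)} = - \frac{1}{5}$ ($B{\left(c \right)} = \left(- \frac{1}{15}\right) 3 = - \frac{1}{5}$)
$s = - \frac{69}{5}$ ($s = 69 \left(- \frac{1}{5}\right) = - \frac{69}{5} \approx -13.8$)
$\frac{J{\left(-4,-66 \right)}}{-896} + \frac{1020}{s} = \frac{2 \left(-4\right) \left(-66 - 4\right)}{-896} + \frac{1020}{- \frac{69}{5}} = 2 \left(-4\right) \left(-70\right) \left(- \frac{1}{896}\right) + 1020 \left(- \frac{5}{69}\right) = 560 \left(- \frac{1}{896}\right) - \frac{1700}{23} = - \frac{5}{8} - \frac{1700}{23} = - \frac{13715}{184}$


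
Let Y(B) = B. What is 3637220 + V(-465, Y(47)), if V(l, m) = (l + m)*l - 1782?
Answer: 3829808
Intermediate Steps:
V(l, m) = -1782 + l*(l + m) (V(l, m) = l*(l + m) - 1782 = -1782 + l*(l + m))
3637220 + V(-465, Y(47)) = 3637220 + (-1782 + (-465)² - 465*47) = 3637220 + (-1782 + 216225 - 21855) = 3637220 + 192588 = 3829808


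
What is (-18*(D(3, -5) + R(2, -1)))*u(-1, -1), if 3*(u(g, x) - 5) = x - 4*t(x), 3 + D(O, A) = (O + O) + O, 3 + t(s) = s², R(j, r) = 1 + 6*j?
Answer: -2508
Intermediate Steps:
t(s) = -3 + s²
D(O, A) = -3 + 3*O (D(O, A) = -3 + ((O + O) + O) = -3 + (2*O + O) = -3 + 3*O)
u(g, x) = 9 - 4*x²/3 + x/3 (u(g, x) = 5 + (x - 4*(-3 + x²))/3 = 5 + (x + (12 - 4*x²))/3 = 5 + (12 + x - 4*x²)/3 = 5 + (4 - 4*x²/3 + x/3) = 9 - 4*x²/3 + x/3)
(-18*(D(3, -5) + R(2, -1)))*u(-1, -1) = (-18*((-3 + 3*3) + (1 + 6*2)))*(9 - 4/3*(-1)² + (⅓)*(-1)) = (-18*((-3 + 9) + (1 + 12)))*(9 - 4/3*1 - ⅓) = (-18*(6 + 13))*(9 - 4/3 - ⅓) = -18*19*(22/3) = -342*22/3 = -2508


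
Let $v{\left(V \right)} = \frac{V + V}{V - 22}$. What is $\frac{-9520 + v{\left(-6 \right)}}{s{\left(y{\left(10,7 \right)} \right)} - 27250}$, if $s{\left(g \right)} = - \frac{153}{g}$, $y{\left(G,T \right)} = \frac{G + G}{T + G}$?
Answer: $\frac{1332740}{3833207} \approx 0.34768$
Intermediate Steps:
$y{\left(G,T \right)} = \frac{2 G}{G + T}$
$v{\left(V \right)} = \frac{2 V}{-22 + V}$
$\frac{-9520 + v{\left(-6 \right)}}{s{\left(y{\left(10,7 \right)} \right)} - 27250} = \frac{-9520 + 2 \left(-6\right) \frac{1}{-22 - 6}}{- \frac{153}{2 \cdot 10 \frac{1}{10 + 7}} - 27250} = \frac{-9520 + 2 \left(-6\right) \frac{1}{-28}}{- \frac{153}{2 \cdot 10 \cdot \frac{1}{17}} - 27250} = \frac{-9520 + 2 \left(-6\right) \left(- \frac{1}{28}\right)}{- \frac{153}{2 \cdot 10 \cdot \frac{1}{17}} - 27250} = \frac{-9520 + \frac{3}{7}}{- \frac{153}{\frac{20}{17}} - 27250} = - \frac{66637}{7 \left(\left(-153\right) \frac{17}{20} - 27250\right)} = - \frac{66637}{7 \left(- \frac{2601}{20} - 27250\right)} = - \frac{66637}{7 \left(- \frac{547601}{20}\right)} = \left(- \frac{66637}{7}\right) \left(- \frac{20}{547601}\right) = \frac{1332740}{3833207}$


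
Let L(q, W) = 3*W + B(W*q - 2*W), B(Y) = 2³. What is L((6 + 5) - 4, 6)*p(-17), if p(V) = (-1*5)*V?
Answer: 2210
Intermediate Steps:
p(V) = -5*V
B(Y) = 8
L(q, W) = 8 + 3*W (L(q, W) = 3*W + 8 = 8 + 3*W)
L((6 + 5) - 4, 6)*p(-17) = (8 + 3*6)*(-5*(-17)) = (8 + 18)*85 = 26*85 = 2210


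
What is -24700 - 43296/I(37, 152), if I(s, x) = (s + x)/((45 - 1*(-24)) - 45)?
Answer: -634156/21 ≈ -30198.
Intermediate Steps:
I(s, x) = s/24 + x/24 (I(s, x) = (s + x)/((45 + 24) - 45) = (s + x)/(69 - 45) = (s + x)/24 = (s + x)*(1/24) = s/24 + x/24)
-24700 - 43296/I(37, 152) = -24700 - 43296/((1/24)*37 + (1/24)*152) = -24700 - 43296/(37/24 + 19/3) = -24700 - 43296/63/8 = -24700 - 43296*8/63 = -24700 - 115456/21 = -634156/21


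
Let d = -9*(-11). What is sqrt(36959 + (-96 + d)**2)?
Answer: 2*sqrt(9242) ≈ 192.27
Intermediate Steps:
d = 99
sqrt(36959 + (-96 + d)**2) = sqrt(36959 + (-96 + 99)**2) = sqrt(36959 + 3**2) = sqrt(36959 + 9) = sqrt(36968) = 2*sqrt(9242)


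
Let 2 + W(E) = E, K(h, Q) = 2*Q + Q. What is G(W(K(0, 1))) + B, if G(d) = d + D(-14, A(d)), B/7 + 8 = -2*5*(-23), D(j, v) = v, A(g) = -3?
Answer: 1552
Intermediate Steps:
K(h, Q) = 3*Q
W(E) = -2 + E
B = 1554 (B = -56 + 7*(-2*5*(-23)) = -56 + 7*(-10*(-23)) = -56 + 7*230 = -56 + 1610 = 1554)
G(d) = -3 + d (G(d) = d - 3 = -3 + d)
G(W(K(0, 1))) + B = (-3 + (-2 + 3*1)) + 1554 = (-3 + (-2 + 3)) + 1554 = (-3 + 1) + 1554 = -2 + 1554 = 1552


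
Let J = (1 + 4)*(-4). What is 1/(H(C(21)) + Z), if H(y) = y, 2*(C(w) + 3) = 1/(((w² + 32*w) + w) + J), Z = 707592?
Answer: 2228/1576508293 ≈ 1.4132e-6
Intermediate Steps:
J = -20 (J = 5*(-4) = -20)
C(w) = -3 + 1/(2*(-20 + w² + 33*w)) (C(w) = -3 + 1/(2*(((w² + 32*w) + w) - 20)) = -3 + 1/(2*((w² + 33*w) - 20)) = -3 + 1/(2*(-20 + w² + 33*w)))
1/(H(C(21)) + Z) = 1/((121 - 198*21 - 6*21²)/(2*(-20 + 21² + 33*21)) + 707592) = 1/((121 - 4158 - 6*441)/(2*(-20 + 441 + 693)) + 707592) = 1/((½)*(121 - 4158 - 2646)/1114 + 707592) = 1/((½)*(1/1114)*(-6683) + 707592) = 1/(-6683/2228 + 707592) = 1/(1576508293/2228) = 2228/1576508293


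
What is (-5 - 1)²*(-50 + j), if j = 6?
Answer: -1584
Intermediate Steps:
(-5 - 1)²*(-50 + j) = (-5 - 1)²*(-50 + 6) = (-6)²*(-44) = 36*(-44) = -1584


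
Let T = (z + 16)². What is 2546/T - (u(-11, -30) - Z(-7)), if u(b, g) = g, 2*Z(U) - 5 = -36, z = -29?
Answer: 9993/338 ≈ 29.565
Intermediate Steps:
Z(U) = -31/2 (Z(U) = 5/2 + (½)*(-36) = 5/2 - 18 = -31/2)
T = 169 (T = (-29 + 16)² = (-13)² = 169)
2546/T - (u(-11, -30) - Z(-7)) = 2546/169 - (-30 - 1*(-31/2)) = 2546*(1/169) - (-30 + 31/2) = 2546/169 - 1*(-29/2) = 2546/169 + 29/2 = 9993/338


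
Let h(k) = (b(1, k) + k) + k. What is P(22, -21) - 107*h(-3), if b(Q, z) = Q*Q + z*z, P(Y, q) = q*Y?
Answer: -890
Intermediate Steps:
P(Y, q) = Y*q
b(Q, z) = Q² + z²
h(k) = 1 + k² + 2*k (h(k) = ((1² + k²) + k) + k = ((1 + k²) + k) + k = (1 + k + k²) + k = 1 + k² + 2*k)
P(22, -21) - 107*h(-3) = 22*(-21) - 107*(1 + (-3)² + 2*(-3)) = -462 - 107*(1 + 9 - 6) = -462 - 107*4 = -462 - 428 = -890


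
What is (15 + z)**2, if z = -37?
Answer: 484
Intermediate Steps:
(15 + z)**2 = (15 - 37)**2 = (-22)**2 = 484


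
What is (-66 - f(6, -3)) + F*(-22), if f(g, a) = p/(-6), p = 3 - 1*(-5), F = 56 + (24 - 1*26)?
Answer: -3758/3 ≈ -1252.7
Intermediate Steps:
F = 54 (F = 56 + (24 - 26) = 56 - 2 = 54)
p = 8 (p = 3 + 5 = 8)
f(g, a) = -4/3 (f(g, a) = 8/(-6) = 8*(-⅙) = -4/3)
(-66 - f(6, -3)) + F*(-22) = (-66 - 1*(-4/3)) + 54*(-22) = (-66 + 4/3) - 1188 = -194/3 - 1188 = -3758/3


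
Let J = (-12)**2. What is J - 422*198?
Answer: -83412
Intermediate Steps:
J = 144
J - 422*198 = 144 - 422*198 = 144 - 83556 = -83412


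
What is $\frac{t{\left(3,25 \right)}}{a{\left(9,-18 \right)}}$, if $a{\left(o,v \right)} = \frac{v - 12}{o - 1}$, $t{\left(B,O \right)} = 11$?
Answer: $- \frac{44}{15} \approx -2.9333$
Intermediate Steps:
$a{\left(o,v \right)} = \frac{-12 + v}{-1 + o}$
$\frac{t{\left(3,25 \right)}}{a{\left(9,-18 \right)}} = \frac{11}{\frac{1}{-1 + 9} \left(-12 - 18\right)} = \frac{11}{\frac{1}{8} \left(-30\right)} = \frac{11}{- \frac{15}{4}} = 11 \left(- \frac{4}{15}\right) = - \frac{44}{15}$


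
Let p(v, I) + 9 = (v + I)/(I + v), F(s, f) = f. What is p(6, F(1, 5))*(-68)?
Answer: 544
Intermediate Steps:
p(v, I) = -8 (p(v, I) = -9 + (v + I)/(I + v) = -9 + (I + v)/(I + v) = -9 + 1 = -8)
p(6, F(1, 5))*(-68) = -8*(-68) = 544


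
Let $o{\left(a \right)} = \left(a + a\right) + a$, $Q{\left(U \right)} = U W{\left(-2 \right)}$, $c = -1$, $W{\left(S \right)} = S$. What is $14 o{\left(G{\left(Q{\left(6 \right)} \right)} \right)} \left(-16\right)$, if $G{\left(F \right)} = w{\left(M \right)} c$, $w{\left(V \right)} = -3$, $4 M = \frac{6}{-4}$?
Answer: $-2016$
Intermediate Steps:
$M = - \frac{3}{8}$ ($M = \frac{6 \frac{1}{-4}}{4} = \frac{6 \left(- \frac{1}{4}\right)}{4} = \frac{1}{4} \left(- \frac{3}{2}\right) = - \frac{3}{8} \approx -0.375$)
$Q{\left(U \right)} = - 2 U$ ($Q{\left(U \right)} = U \left(-2\right) = - 2 U$)
$G{\left(F \right)} = 3$ ($G{\left(F \right)} = \left(-3\right) \left(-1\right) = 3$)
$o{\left(a \right)} = 3 a$ ($o{\left(a \right)} = 2 a + a = 3 a$)
$14 o{\left(G{\left(Q{\left(6 \right)} \right)} \right)} \left(-16\right) = 14 \cdot 3 \cdot 3 \left(-16\right) = 14 \cdot 9 \left(-16\right) = 126 \left(-16\right) = -2016$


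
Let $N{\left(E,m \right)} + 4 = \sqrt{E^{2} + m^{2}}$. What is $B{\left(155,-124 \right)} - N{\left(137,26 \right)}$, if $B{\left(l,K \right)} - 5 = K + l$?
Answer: $40 - \sqrt{19445} \approx -99.445$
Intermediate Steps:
$B{\left(l,K \right)} = 5 + K + l$ ($B{\left(l,K \right)} = 5 + \left(K + l\right) = 5 + K + l$)
$N{\left(E,m \right)} = -4 + \sqrt{E^{2} + m^{2}}$
$B{\left(155,-124 \right)} - N{\left(137,26 \right)} = \left(5 - 124 + 155\right) - \left(-4 + \sqrt{137^{2} + 26^{2}}\right) = 36 - \left(-4 + \sqrt{18769 + 676}\right) = 36 - \left(-4 + \sqrt{19445}\right) = 36 + \left(4 - \sqrt{19445}\right) = 40 - \sqrt{19445}$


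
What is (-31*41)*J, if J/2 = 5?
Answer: -12710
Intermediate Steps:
J = 10 (J = 2*5 = 10)
(-31*41)*J = -31*41*10 = -1271*10 = -12710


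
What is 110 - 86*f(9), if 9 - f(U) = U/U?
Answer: -578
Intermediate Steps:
f(U) = 8 (f(U) = 9 - U/U = 9 - 1*1 = 9 - 1 = 8)
110 - 86*f(9) = 110 - 86*8 = 110 - 688 = -578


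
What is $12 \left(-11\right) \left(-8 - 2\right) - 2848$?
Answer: $-1528$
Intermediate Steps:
$12 \left(-11\right) \left(-8 - 2\right) - 2848 = - 132 \left(-8 - 2\right) - 2848 = \left(-132\right) \left(-10\right) - 2848 = 1320 - 2848 = -1528$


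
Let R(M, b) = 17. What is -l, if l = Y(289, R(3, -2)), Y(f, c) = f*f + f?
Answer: -83810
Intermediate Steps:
Y(f, c) = f + f² (Y(f, c) = f² + f = f + f²)
l = 83810 (l = 289*(1 + 289) = 289*290 = 83810)
-l = -1*83810 = -83810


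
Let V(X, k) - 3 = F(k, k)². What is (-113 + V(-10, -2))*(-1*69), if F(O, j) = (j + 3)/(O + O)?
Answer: 121371/16 ≈ 7585.7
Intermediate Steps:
F(O, j) = (3 + j)/(2*O) (F(O, j) = (3 + j)/((2*O)) = (3 + j)*(1/(2*O)) = (3 + j)/(2*O))
V(X, k) = 3 + (3 + k)²/(4*k²) (V(X, k) = 3 + ((3 + k)/(2*k))² = 3 + (3 + k)²/(4*k²))
(-113 + V(-10, -2))*(-1*69) = (-113 + (3 + (¼)*(3 - 2)²/(-2)²))*(-1*69) = (-113 + (3 + (¼)*(¼)*1²))*(-69) = (-113 + (3 + (¼)*(¼)*1))*(-69) = (-113 + (3 + 1/16))*(-69) = (-113 + 49/16)*(-69) = -1759/16*(-69) = 121371/16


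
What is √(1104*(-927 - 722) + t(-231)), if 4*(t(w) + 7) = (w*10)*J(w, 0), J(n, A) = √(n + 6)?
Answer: √(-7282012 - 34650*I)/2 ≈ 3.2101 - 1349.3*I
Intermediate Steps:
J(n, A) = √(6 + n)
t(w) = -7 + 5*w*√(6 + w)/2 (t(w) = -7 + ((w*10)*√(6 + w))/4 = -7 + ((10*w)*√(6 + w))/4 = -7 + (10*w*√(6 + w))/4 = -7 + 5*w*√(6 + w)/2)
√(1104*(-927 - 722) + t(-231)) = √(1104*(-927 - 722) + (-7 + (5/2)*(-231)*√(6 - 231))) = √(1104*(-1649) + (-7 + (5/2)*(-231)*√(-225))) = √(-1820496 + (-7 + (5/2)*(-231)*(15*I))) = √(-1820496 + (-7 - 17325*I/2)) = √(-1820503 - 17325*I/2)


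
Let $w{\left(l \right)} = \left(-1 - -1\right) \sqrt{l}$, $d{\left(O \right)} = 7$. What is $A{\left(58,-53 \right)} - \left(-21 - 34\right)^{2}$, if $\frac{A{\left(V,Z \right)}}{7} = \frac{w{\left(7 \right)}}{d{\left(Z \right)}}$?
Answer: $-3025$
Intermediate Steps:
$w{\left(l \right)} = 0$ ($w{\left(l \right)} = \left(-1 + 1\right) \sqrt{l} = 0 \sqrt{l} = 0$)
$A{\left(V,Z \right)} = 0$ ($A{\left(V,Z \right)} = 7 \cdot \frac{0}{7} = 7 \cdot 0 \cdot \frac{1}{7} = 7 \cdot 0 = 0$)
$A{\left(58,-53 \right)} - \left(-21 - 34\right)^{2} = 0 - \left(-21 - 34\right)^{2} = 0 - \left(-55\right)^{2} = 0 - 3025 = -3025$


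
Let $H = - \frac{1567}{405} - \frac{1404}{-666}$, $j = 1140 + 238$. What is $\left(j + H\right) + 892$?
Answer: $\frac{33989561}{14985} \approx 2268.2$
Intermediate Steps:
$j = 1378$
$H = - \frac{26389}{14985}$ ($H = \left(-1567\right) \frac{1}{405} - - \frac{78}{37} = - \frac{1567}{405} + \frac{78}{37} = - \frac{26389}{14985} \approx -1.761$)
$\left(j + H\right) + 892 = \left(1378 - \frac{26389}{14985}\right) + 892 = \frac{20622941}{14985} + 892 = \frac{33989561}{14985}$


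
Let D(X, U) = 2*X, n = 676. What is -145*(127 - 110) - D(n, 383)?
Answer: -3817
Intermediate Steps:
-145*(127 - 110) - D(n, 383) = -145*(127 - 110) - 2*676 = -145*17 - 1*1352 = -2465 - 1352 = -3817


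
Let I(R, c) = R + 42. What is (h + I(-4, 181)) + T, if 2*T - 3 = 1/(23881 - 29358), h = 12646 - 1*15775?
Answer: -16921192/5477 ≈ -3089.5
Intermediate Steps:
h = -3129 (h = 12646 - 15775 = -3129)
I(R, c) = 42 + R
T = 8215/5477 (T = 3/2 + 1/(2*(23881 - 29358)) = 3/2 + (½)/(-5477) = 3/2 + (½)*(-1/5477) = 3/2 - 1/10954 = 8215/5477 ≈ 1.4999)
(h + I(-4, 181)) + T = (-3129 + (42 - 4)) + 8215/5477 = (-3129 + 38) + 8215/5477 = -3091 + 8215/5477 = -16921192/5477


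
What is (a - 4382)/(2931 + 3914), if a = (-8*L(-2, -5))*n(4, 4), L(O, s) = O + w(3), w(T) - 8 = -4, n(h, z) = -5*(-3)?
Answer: -4622/6845 ≈ -0.67524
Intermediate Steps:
n(h, z) = 15
w(T) = 4 (w(T) = 8 - 4 = 4)
L(O, s) = 4 + O (L(O, s) = O + 4 = 4 + O)
a = -240 (a = -8*(4 - 2)*15 = -8*2*15 = -16*15 = -240)
(a - 4382)/(2931 + 3914) = (-240 - 4382)/(2931 + 3914) = -4622/6845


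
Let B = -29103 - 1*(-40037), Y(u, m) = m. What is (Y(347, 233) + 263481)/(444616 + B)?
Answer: 131857/227775 ≈ 0.57889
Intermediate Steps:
B = 10934 (B = -29103 + 40037 = 10934)
(Y(347, 233) + 263481)/(444616 + B) = (233 + 263481)/(444616 + 10934) = 263714/455550 = 263714*(1/455550) = 131857/227775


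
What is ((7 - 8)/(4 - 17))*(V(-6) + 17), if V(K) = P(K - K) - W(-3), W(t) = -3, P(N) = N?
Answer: 20/13 ≈ 1.5385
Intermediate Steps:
V(K) = 3 (V(K) = (K - K) - 1*(-3) = 0 + 3 = 3)
((7 - 8)/(4 - 17))*(V(-6) + 17) = ((7 - 8)/(4 - 17))*(3 + 17) = -1/(-13)*20 = -1*(-1/13)*20 = (1/13)*20 = 20/13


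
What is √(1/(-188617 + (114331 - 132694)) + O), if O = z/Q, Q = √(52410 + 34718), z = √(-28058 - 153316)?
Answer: √(-6137675272345 + 58322285734550*I*√987672117)/1127109590 ≈ 0.84935 + 0.84936*I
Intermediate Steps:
z = I*√181374 (z = √(-181374) = I*√181374 ≈ 425.88*I)
Q = 2*√21782 (Q = √87128 = 2*√21782 ≈ 295.17)
O = I*√987672117/21782 (O = (I*√181374)/((2*√21782)) = (I*√181374)*(√21782/43564) = I*√987672117/21782 ≈ 1.4428*I)
√(1/(-188617 + (114331 - 132694)) + O) = √(1/(-188617 + (114331 - 132694)) + I*√987672117/21782) = √(1/(-188617 - 18363) + I*√987672117/21782) = √(1/(-206980) + I*√987672117/21782) = √(-1/206980 + I*√987672117/21782)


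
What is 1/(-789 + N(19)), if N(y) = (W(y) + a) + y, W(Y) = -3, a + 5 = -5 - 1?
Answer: -1/784 ≈ -0.0012755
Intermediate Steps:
a = -11 (a = -5 + (-5 - 1) = -5 - 6 = -11)
N(y) = -14 + y (N(y) = (-3 - 11) + y = -14 + y)
1/(-789 + N(19)) = 1/(-789 + (-14 + 19)) = 1/(-789 + 5) = 1/(-784) = -1/784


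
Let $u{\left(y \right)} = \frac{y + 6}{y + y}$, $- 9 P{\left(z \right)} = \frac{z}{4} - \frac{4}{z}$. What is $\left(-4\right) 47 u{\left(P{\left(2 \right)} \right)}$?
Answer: $-3478$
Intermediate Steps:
$P{\left(z \right)} = - \frac{z}{36} + \frac{4}{9 z}$ ($P{\left(z \right)} = - \frac{\frac{z}{4} - \frac{4}{z}}{9} = - \frac{- \frac{4}{z} + \frac{z}{4}}{9} = - \frac{z}{36} + \frac{4}{9 z}$)
$u{\left(y \right)} = \frac{6 + y}{2 y}$
$\left(-4\right) 47 u{\left(P{\left(2 \right)} \right)} = \left(-4\right) 47 \frac{6 + \frac{16 - 2^{2}}{36 \cdot 2}}{2 \frac{16 - 2^{2}}{36 \cdot 2}} = - 188 \frac{6 + \frac{1}{36} \cdot \frac{1}{2} \left(16 - 4\right)}{2 \cdot \frac{1}{36} \cdot \frac{1}{2} \left(16 - 4\right)} = - 188 \frac{6 + \frac{1}{36} \cdot \frac{1}{2} \cdot 12}{2 \cdot \frac{1}{36} \cdot \frac{1}{2} \cdot 12} = - 188 \frac{\frac{1}{\frac{1}{6}} \left(6 + \frac{1}{6}\right)}{2} = - 188 \cdot \frac{1}{2} \cdot 6 \cdot \frac{37}{6} = \left(-188\right) \frac{37}{2} = -3478$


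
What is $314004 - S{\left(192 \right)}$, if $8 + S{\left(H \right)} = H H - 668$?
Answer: $277816$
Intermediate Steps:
$S{\left(H \right)} = -676 + H^{2}$ ($S{\left(H \right)} = -8 + \left(H H - 668\right) = -8 + \left(H^{2} - 668\right) = -8 + \left(-668 + H^{2}\right) = -676 + H^{2}$)
$314004 - S{\left(192 \right)} = 314004 - \left(-676 + 192^{2}\right) = 314004 - \left(-676 + 36864\right) = 314004 - 36188 = 277816$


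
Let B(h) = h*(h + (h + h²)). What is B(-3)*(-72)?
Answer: 648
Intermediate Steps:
B(h) = h*(h² + 2*h)
B(-3)*(-72) = ((-3)²*(2 - 3))*(-72) = (9*(-1))*(-72) = -9*(-72) = 648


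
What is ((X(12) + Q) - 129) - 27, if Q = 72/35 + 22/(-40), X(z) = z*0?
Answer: -21629/140 ≈ -154.49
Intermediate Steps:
X(z) = 0
Q = 211/140 (Q = 72*(1/35) + 22*(-1/40) = 72/35 - 11/20 = 211/140 ≈ 1.5071)
((X(12) + Q) - 129) - 27 = ((0 + 211/140) - 129) - 27 = (211/140 - 129) - 27 = -17849/140 - 27 = -21629/140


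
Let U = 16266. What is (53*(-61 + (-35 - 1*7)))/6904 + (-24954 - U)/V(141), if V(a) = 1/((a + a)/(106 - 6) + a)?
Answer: -204643576303/34520 ≈ -5.9283e+6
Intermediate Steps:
V(a) = 50/(51*a) (V(a) = 1/((2*a)/100 + a) = 1/((2*a)*(1/100) + a) = 1/(a/50 + a) = 1/(51*a/50) = 50/(51*a))
(53*(-61 + (-35 - 1*7)))/6904 + (-24954 - U)/V(141) = (53*(-61 + (-35 - 1*7)))/6904 + (-24954 - 1*16266)/(((50/51)/141)) = (53*(-61 + (-35 - 7)))*(1/6904) + (-24954 - 16266)/(((50/51)*(1/141))) = (53*(-61 - 42))*(1/6904) - 41220/50/7191 = (53*(-103))*(1/6904) - 41220*7191/50 = -5459*1/6904 - 29641302/5 = -5459/6904 - 29641302/5 = -204643576303/34520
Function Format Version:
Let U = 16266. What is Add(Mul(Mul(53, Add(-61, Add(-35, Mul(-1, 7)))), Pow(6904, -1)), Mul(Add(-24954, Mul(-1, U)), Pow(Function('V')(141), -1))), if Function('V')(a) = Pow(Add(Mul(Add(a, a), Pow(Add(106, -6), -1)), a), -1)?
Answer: Rational(-204643576303, 34520) ≈ -5.9283e+6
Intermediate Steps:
Function('V')(a) = Mul(Rational(50, 51), Pow(a, -1)) (Function('V')(a) = Pow(Add(Mul(Mul(2, a), Pow(100, -1)), a), -1) = Pow(Add(Mul(Mul(2, a), Rational(1, 100)), a), -1) = Pow(Add(Mul(Rational(1, 50), a), a), -1) = Pow(Mul(Rational(51, 50), a), -1) = Mul(Rational(50, 51), Pow(a, -1)))
Add(Mul(Mul(53, Add(-61, Add(-35, Mul(-1, 7)))), Pow(6904, -1)), Mul(Add(-24954, Mul(-1, U)), Pow(Function('V')(141), -1))) = Add(Mul(Mul(53, Add(-61, Add(-35, Mul(-1, 7)))), Pow(6904, -1)), Mul(Add(-24954, Mul(-1, 16266)), Pow(Mul(Rational(50, 51), Pow(141, -1)), -1))) = Add(Mul(Mul(53, Add(-61, Add(-35, -7))), Rational(1, 6904)), Mul(Add(-24954, -16266), Pow(Mul(Rational(50, 51), Rational(1, 141)), -1))) = Add(Mul(Mul(53, Add(-61, -42)), Rational(1, 6904)), Mul(-41220, Pow(Rational(50, 7191), -1))) = Add(Mul(Mul(53, -103), Rational(1, 6904)), Mul(-41220, Rational(7191, 50))) = Add(Mul(-5459, Rational(1, 6904)), Rational(-29641302, 5)) = Add(Rational(-5459, 6904), Rational(-29641302, 5)) = Rational(-204643576303, 34520)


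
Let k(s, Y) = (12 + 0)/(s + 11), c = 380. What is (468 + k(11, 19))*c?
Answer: 1958520/11 ≈ 1.7805e+5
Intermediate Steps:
k(s, Y) = 12/(11 + s)
(468 + k(11, 19))*c = (468 + 12/(11 + 11))*380 = (468 + 12/22)*380 = (468 + 12*(1/22))*380 = (468 + 6/11)*380 = (5154/11)*380 = 1958520/11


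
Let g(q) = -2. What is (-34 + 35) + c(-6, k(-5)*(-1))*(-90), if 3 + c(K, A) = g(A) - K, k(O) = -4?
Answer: -89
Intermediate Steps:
c(K, A) = -5 - K (c(K, A) = -3 + (-2 - K) = -5 - K)
(-34 + 35) + c(-6, k(-5)*(-1))*(-90) = (-34 + 35) + (-5 - 1*(-6))*(-90) = 1 + (-5 + 6)*(-90) = 1 + 1*(-90) = 1 - 90 = -89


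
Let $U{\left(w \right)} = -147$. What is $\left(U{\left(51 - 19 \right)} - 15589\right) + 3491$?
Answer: $-12245$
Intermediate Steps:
$\left(U{\left(51 - 19 \right)} - 15589\right) + 3491 = \left(-147 - 15589\right) + 3491 = -15736 + 3491 = -12245$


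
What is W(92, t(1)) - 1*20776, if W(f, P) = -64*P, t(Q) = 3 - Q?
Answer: -20904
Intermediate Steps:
W(92, t(1)) - 1*20776 = -64*(3 - 1*1) - 1*20776 = -64*(3 - 1) - 20776 = -64*2 - 20776 = -128 - 20776 = -20904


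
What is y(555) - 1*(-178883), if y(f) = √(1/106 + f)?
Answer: 178883 + √6236086/106 ≈ 1.7891e+5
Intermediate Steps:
y(f) = √(1/106 + f)
y(555) - 1*(-178883) = √(106 + 11236*555)/106 - 1*(-178883) = √(106 + 6235980)/106 + 178883 = √6236086/106 + 178883 = 178883 + √6236086/106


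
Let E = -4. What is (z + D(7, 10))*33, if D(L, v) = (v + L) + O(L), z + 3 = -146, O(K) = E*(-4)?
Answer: -3828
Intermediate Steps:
O(K) = 16 (O(K) = -4*(-4) = 16)
z = -149 (z = -3 - 146 = -149)
D(L, v) = 16 + L + v (D(L, v) = (v + L) + 16 = (L + v) + 16 = 16 + L + v)
(z + D(7, 10))*33 = (-149 + (16 + 7 + 10))*33 = (-149 + 33)*33 = -116*33 = -3828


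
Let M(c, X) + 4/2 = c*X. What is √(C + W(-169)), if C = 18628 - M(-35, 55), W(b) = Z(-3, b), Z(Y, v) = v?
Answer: √20386 ≈ 142.78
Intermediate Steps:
M(c, X) = -2 + X*c (M(c, X) = -2 + c*X = -2 + X*c)
W(b) = b
C = 20555 (C = 18628 - (-2 + 55*(-35)) = 18628 - (-2 - 1925) = 18628 - 1*(-1927) = 18628 + 1927 = 20555)
√(C + W(-169)) = √(20555 - 169) = √20386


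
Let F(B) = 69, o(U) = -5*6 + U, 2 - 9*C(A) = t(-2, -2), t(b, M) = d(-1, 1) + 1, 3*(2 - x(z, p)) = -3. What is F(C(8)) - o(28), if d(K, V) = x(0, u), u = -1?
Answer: 71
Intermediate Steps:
x(z, p) = 3 (x(z, p) = 2 - ⅓*(-3) = 2 + 1 = 3)
d(K, V) = 3
t(b, M) = 4 (t(b, M) = 3 + 1 = 4)
C(A) = -2/9 (C(A) = 2/9 - ⅑*4 = 2/9 - 4/9 = -2/9)
o(U) = -30 + U
F(C(8)) - o(28) = 69 - (-30 + 28) = 69 - 1*(-2) = 69 + 2 = 71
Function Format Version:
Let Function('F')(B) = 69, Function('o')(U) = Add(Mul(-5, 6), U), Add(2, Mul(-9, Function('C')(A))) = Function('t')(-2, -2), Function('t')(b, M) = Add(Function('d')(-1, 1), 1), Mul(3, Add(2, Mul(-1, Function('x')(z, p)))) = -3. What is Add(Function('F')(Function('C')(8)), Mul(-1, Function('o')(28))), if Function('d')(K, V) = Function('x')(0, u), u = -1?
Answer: 71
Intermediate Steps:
Function('x')(z, p) = 3 (Function('x')(z, p) = Add(2, Mul(Rational(-1, 3), -3)) = Add(2, 1) = 3)
Function('d')(K, V) = 3
Function('t')(b, M) = 4 (Function('t')(b, M) = Add(3, 1) = 4)
Function('C')(A) = Rational(-2, 9) (Function('C')(A) = Add(Rational(2, 9), Mul(Rational(-1, 9), 4)) = Add(Rational(2, 9), Rational(-4, 9)) = Rational(-2, 9))
Function('o')(U) = Add(-30, U)
Add(Function('F')(Function('C')(8)), Mul(-1, Function('o')(28))) = Add(69, Mul(-1, Add(-30, 28))) = Add(69, Mul(-1, -2)) = Add(69, 2) = 71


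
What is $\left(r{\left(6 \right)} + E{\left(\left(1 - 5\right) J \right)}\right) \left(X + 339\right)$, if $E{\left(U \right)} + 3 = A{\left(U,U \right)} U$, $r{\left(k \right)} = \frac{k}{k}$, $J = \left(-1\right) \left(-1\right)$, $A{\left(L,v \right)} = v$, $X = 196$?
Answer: $7490$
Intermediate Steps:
$J = 1$
$r{\left(k \right)} = 1$
$E{\left(U \right)} = -3 + U^{2}$ ($E{\left(U \right)} = -3 + U U = -3 + U^{2}$)
$\left(r{\left(6 \right)} + E{\left(\left(1 - 5\right) J \right)}\right) \left(X + 339\right) = \left(1 - \left(3 - \left(\left(1 - 5\right) 1\right)^{2}\right)\right) \left(196 + 339\right) = \left(1 - \left(3 - \left(\left(-4\right) 1\right)^{2}\right)\right) 535 = \left(1 - \left(3 - \left(-4\right)^{2}\right)\right) 535 = \left(1 + \left(-3 + 16\right)\right) 535 = \left(1 + 13\right) 535 = 14 \cdot 535 = 7490$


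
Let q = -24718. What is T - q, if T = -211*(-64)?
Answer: 38222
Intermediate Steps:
T = 13504
T - q = 13504 - 1*(-24718) = 13504 + 24718 = 38222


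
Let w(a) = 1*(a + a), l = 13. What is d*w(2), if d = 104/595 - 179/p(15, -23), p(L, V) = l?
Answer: -420612/7735 ≈ -54.378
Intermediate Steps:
p(L, V) = 13
w(a) = 2*a (w(a) = 1*(2*a) = 2*a)
d = -105153/7735 (d = 104/595 - 179/13 = -105153/7735 ≈ -13.594)
d*w(2) = -210306*2/7735 = -105153/7735*4 = -420612/7735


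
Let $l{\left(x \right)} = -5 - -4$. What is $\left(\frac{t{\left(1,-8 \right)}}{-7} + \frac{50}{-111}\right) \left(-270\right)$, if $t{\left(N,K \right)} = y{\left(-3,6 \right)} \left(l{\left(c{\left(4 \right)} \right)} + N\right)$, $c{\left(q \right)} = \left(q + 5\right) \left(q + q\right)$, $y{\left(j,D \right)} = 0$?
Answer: $\frac{4500}{37} \approx 121.62$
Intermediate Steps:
$c{\left(q \right)} = 2 q \left(5 + q\right)$ ($c{\left(q \right)} = \left(5 + q\right) 2 q = 2 q \left(5 + q\right)$)
$l{\left(x \right)} = -1$ ($l{\left(x \right)} = -5 + 4 = -1$)
$t{\left(N,K \right)} = 0$ ($t{\left(N,K \right)} = 0 \left(-1 + N\right) = 0$)
$\left(\frac{t{\left(1,-8 \right)}}{-7} + \frac{50}{-111}\right) \left(-270\right) = \left(\frac{0}{-7} + \frac{50}{-111}\right) \left(-270\right) = \left(0 \left(- \frac{1}{7}\right) + 50 \left(- \frac{1}{111}\right)\right) \left(-270\right) = \left(0 - \frac{50}{111}\right) \left(-270\right) = \left(- \frac{50}{111}\right) \left(-270\right) = \frac{4500}{37}$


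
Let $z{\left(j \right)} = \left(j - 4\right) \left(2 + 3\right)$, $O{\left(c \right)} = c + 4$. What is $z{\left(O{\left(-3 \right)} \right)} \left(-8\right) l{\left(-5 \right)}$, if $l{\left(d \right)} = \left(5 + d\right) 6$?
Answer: $0$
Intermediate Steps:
$O{\left(c \right)} = 4 + c$
$z{\left(j \right)} = -20 + 5 j$ ($z{\left(j \right)} = \left(-4 + j\right) 5 = -20 + 5 j$)
$l{\left(d \right)} = 30 + 6 d$
$z{\left(O{\left(-3 \right)} \right)} \left(-8\right) l{\left(-5 \right)} = \left(-20 + 5 \left(4 - 3\right)\right) \left(-8\right) \left(30 + 6 \left(-5\right)\right) = \left(-20 + 5 \cdot 1\right) \left(-8\right) \left(30 - 30\right) = \left(-20 + 5\right) \left(-8\right) 0 = \left(-15\right) \left(-8\right) 0 = 120 \cdot 0 = 0$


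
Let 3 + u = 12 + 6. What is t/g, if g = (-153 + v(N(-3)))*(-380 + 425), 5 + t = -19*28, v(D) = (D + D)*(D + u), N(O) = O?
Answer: 179/3375 ≈ 0.053037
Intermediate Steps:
u = 15 (u = -3 + (12 + 6) = -3 + 18 = 15)
v(D) = 2*D*(15 + D) (v(D) = (D + D)*(D + 15) = (2*D)*(15 + D) = 2*D*(15 + D))
t = -537 (t = -5 - 19*28 = -5 - 532 = -537)
g = -10125 (g = (-153 + 2*(-3)*(15 - 3))*(-380 + 425) = (-153 + 2*(-3)*12)*45 = (-153 - 72)*45 = -225*45 = -10125)
t/g = -537/(-10125) = -537*(-1/10125) = 179/3375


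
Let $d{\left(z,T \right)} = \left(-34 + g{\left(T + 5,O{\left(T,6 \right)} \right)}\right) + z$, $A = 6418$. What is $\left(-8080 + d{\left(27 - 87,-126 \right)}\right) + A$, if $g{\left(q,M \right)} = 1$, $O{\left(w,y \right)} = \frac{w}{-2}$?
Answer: $-1755$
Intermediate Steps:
$O{\left(w,y \right)} = - \frac{w}{2}$ ($O{\left(w,y \right)} = w \left(- \frac{1}{2}\right) = - \frac{w}{2}$)
$d{\left(z,T \right)} = -33 + z$ ($d{\left(z,T \right)} = \left(-34 + 1\right) + z = -33 + z$)
$\left(-8080 + d{\left(27 - 87,-126 \right)}\right) + A = \left(-8080 + \left(-33 + \left(27 - 87\right)\right)\right) + 6418 = \left(-8080 - 93\right) + 6418 = -8173 + 6418 = -1755$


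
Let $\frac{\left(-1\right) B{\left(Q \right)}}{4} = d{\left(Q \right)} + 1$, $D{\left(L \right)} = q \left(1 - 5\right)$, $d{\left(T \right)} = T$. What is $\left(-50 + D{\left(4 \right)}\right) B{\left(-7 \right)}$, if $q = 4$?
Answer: $-1584$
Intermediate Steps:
$D{\left(L \right)} = -16$ ($D{\left(L \right)} = 4 \left(1 - 5\right) = 4 \left(-4\right) = -16$)
$B{\left(Q \right)} = -4 - 4 Q$ ($B{\left(Q \right)} = - 4 \left(Q + 1\right) = - 4 \left(1 + Q\right) = -4 - 4 Q$)
$\left(-50 + D{\left(4 \right)}\right) B{\left(-7 \right)} = \left(-50 - 16\right) \left(-4 - -28\right) = - 66 \left(-4 + 28\right) = \left(-66\right) 24 = -1584$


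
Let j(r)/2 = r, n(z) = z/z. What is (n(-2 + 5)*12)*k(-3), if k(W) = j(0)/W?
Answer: 0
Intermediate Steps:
n(z) = 1
j(r) = 2*r
k(W) = 0 (k(W) = (2*0)/W = 0/W = 0)
(n(-2 + 5)*12)*k(-3) = (1*12)*0 = 12*0 = 0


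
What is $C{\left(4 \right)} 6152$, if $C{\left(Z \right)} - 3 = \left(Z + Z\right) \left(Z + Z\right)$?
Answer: $412184$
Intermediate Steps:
$C{\left(Z \right)} = 3 + 4 Z^{2}$ ($C{\left(Z \right)} = 3 + \left(Z + Z\right) \left(Z + Z\right) = 3 + 2 Z 2 Z = 3 + 4 Z^{2}$)
$C{\left(4 \right)} 6152 = \left(3 + 4 \cdot 4^{2}\right) 6152 = \left(3 + 4 \cdot 16\right) 6152 = \left(3 + 64\right) 6152 = 67 \cdot 6152 = 412184$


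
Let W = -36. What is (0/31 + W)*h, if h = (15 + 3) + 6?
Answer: -864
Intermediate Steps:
h = 24 (h = 18 + 6 = 24)
(0/31 + W)*h = (0/31 - 36)*24 = (0*(1/31) - 36)*24 = (0 - 36)*24 = -36*24 = -864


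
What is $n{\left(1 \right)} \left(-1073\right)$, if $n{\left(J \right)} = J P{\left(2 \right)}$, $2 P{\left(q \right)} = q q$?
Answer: $-2146$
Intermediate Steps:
$P{\left(q \right)} = \frac{q^{2}}{2}$ ($P{\left(q \right)} = \frac{q q}{2} = \frac{q^{2}}{2}$)
$n{\left(J \right)} = 2 J$ ($n{\left(J \right)} = J \frac{2^{2}}{2} = J \frac{1}{2} \cdot 4 = J 2 = 2 J$)
$n{\left(1 \right)} \left(-1073\right) = 2 \cdot 1 \left(-1073\right) = 2 \left(-1073\right) = -2146$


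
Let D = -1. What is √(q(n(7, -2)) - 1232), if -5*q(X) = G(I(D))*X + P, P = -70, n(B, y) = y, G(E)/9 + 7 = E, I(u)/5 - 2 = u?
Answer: I*√30630/5 ≈ 35.003*I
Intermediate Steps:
I(u) = 10 + 5*u
G(E) = -63 + 9*E
q(X) = 14 + 18*X/5 (q(X) = -((-63 + 9*(10 + 5*(-1)))*X - 70)/5 = -((-63 + 9*(10 - 5))*X - 70)/5 = -((-63 + 9*5)*X - 70)/5 = -((-63 + 45)*X - 70)/5 = -(-18*X - 70)/5 = -(-70 - 18*X)/5 = 14 + 18*X/5)
√(q(n(7, -2)) - 1232) = √((14 + (18/5)*(-2)) - 1232) = √((14 - 36/5) - 1232) = √(34/5 - 1232) = √(-6126/5) = I*√30630/5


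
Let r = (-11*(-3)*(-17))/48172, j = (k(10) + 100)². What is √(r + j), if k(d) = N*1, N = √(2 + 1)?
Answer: √(5803087610065 + 116027079200*√3)/24086 ≈ 101.73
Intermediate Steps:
N = √3 ≈ 1.7320
k(d) = √3 (k(d) = √3*1 = √3)
j = (100 + √3)² (j = (√3 + 100)² = (100 + √3)² ≈ 10349.)
r = -561/48172 (r = (33*(-17))*(1/48172) = -561*1/48172 = -561/48172 ≈ -0.011646)
√(r + j) = √(-561/48172 + (100 + √3)²)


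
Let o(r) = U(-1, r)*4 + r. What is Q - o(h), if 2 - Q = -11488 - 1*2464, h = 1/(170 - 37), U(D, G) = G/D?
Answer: 1855885/133 ≈ 13954.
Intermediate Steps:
h = 1/133 ≈ 0.0075188
Q = 13954 (Q = 2 - (-11488 - 1*2464) = 2 - (-11488 - 2464) = 2 - 1*(-13952) = 2 + 13952 = 13954)
o(r) = -3*r (o(r) = (r/(-1))*4 + r = (r*(-1))*4 + r = -r*4 + r = -4*r + r = -3*r)
Q - o(h) = 13954 - (-3)/133 = 13954 - 1*(-3/133) = 13954 + 3/133 = 1855885/133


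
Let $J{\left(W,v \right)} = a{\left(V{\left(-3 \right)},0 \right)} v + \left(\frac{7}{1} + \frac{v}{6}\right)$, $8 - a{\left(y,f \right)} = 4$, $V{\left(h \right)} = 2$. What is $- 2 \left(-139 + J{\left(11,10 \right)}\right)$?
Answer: $\frac{542}{3} \approx 180.67$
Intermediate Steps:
$a{\left(y,f \right)} = 4$ ($a{\left(y,f \right)} = 8 - 4 = 4$)
$J{\left(W,v \right)} = 7 + \frac{25 v}{6}$ ($J{\left(W,v \right)} = 4 v + \left(\frac{7}{1} + \frac{v}{6}\right) = 4 v + \left(7 \cdot 1 + v \frac{1}{6}\right) = 4 v + \left(7 + \frac{v}{6}\right) = 7 + \frac{25 v}{6}$)
$- 2 \left(-139 + J{\left(11,10 \right)}\right) = - 2 \left(-139 + \left(7 + \frac{25}{6} \cdot 10\right)\right) = - 2 \left(-139 + \left(7 + \frac{125}{3}\right)\right) = - 2 \left(-139 + \frac{146}{3}\right) = \left(-2\right) \left(- \frac{271}{3}\right) = \frac{542}{3}$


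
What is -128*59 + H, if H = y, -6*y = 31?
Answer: -45343/6 ≈ -7557.2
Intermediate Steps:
y = -31/6 (y = -⅙*31 = -31/6 ≈ -5.1667)
H = -31/6 ≈ -5.1667
-128*59 + H = -128*59 - 31/6 = -7552 - 31/6 = -45343/6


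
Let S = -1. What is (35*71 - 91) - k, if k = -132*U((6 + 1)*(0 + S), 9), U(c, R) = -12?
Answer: 810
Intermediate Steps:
k = 1584 (k = -132*(-12) = 1584)
(35*71 - 91) - k = (35*71 - 91) - 1*1584 = (2485 - 91) - 1584 = 2394 - 1584 = 810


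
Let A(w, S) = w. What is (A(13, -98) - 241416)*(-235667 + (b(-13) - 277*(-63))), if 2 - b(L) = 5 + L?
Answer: 52675583018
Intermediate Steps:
b(L) = -3 - L (b(L) = 2 - (5 + L) = 2 + (-5 - L) = -3 - L)
(A(13, -98) - 241416)*(-235667 + (b(-13) - 277*(-63))) = (13 - 241416)*(-235667 + ((-3 - 1*(-13)) - 277*(-63))) = -241403*(-235667 + ((-3 + 13) + 17451)) = -241403*(-235667 + (10 + 17451)) = -241403*(-235667 + 17461) = -241403*(-218206) = 52675583018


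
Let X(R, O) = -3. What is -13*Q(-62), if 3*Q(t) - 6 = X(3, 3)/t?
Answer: -1625/62 ≈ -26.210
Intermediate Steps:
Q(t) = 2 - 1/t (Q(t) = 2 + (-3/t)/3 = 2 - 1/t)
-13*Q(-62) = -13*(2 - 1/(-62)) = -13*(2 - 1*(-1/62)) = -13*(2 + 1/62) = -13*125/62 = -1625/62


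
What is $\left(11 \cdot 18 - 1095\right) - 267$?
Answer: $-1164$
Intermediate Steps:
$\left(11 \cdot 18 - 1095\right) - 267 = \left(198 - 1095\right) - 267 = -897 - 267 = -1164$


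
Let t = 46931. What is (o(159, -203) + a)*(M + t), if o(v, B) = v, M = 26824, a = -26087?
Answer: -1912319640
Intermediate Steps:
(o(159, -203) + a)*(M + t) = (159 - 26087)*(26824 + 46931) = -25928*73755 = -1912319640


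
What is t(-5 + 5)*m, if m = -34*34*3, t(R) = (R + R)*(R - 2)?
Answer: 0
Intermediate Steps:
t(R) = 2*R*(-2 + R) (t(R) = (2*R)*(-2 + R) = 2*R*(-2 + R))
m = -3468 (m = -1156*3 = -3468)
t(-5 + 5)*m = (2*(-5 + 5)*(-2 + (-5 + 5)))*(-3468) = (2*0*(-2 + 0))*(-3468) = (2*0*(-2))*(-3468) = 0*(-3468) = 0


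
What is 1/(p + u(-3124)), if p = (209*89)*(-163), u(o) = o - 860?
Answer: -1/3035947 ≈ -3.2939e-7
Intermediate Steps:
u(o) = -860 + o
p = -3031963 (p = 18601*(-163) = -3031963)
1/(p + u(-3124)) = 1/(-3031963 + (-860 - 3124)) = 1/(-3031963 - 3984) = 1/(-3035947) = -1/3035947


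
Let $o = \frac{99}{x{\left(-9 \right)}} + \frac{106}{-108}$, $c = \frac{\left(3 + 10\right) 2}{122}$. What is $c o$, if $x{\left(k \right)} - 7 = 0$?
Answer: $\frac{64675}{23058} \approx 2.8049$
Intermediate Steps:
$x{\left(k \right)} = 7$ ($x{\left(k \right)} = 7 + 0 = 7$)
$c = \frac{13}{61}$ ($c = 13 \cdot 2 \cdot \frac{1}{122} = 26 \cdot \frac{1}{122} = \frac{13}{61} \approx 0.21311$)
$o = \frac{4975}{378}$ ($o = \frac{99}{7} + \frac{106}{-108} = 99 \cdot \frac{1}{7} + 106 \left(- \frac{1}{108}\right) = \frac{99}{7} - \frac{53}{54} = \frac{4975}{378} \approx 13.161$)
$c o = \frac{13}{61} \cdot \frac{4975}{378} = \frac{64675}{23058}$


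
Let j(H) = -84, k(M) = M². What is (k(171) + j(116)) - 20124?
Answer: 9033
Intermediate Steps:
(k(171) + j(116)) - 20124 = (171² - 84) - 20124 = (29241 - 84) - 20124 = 29157 - 20124 = 9033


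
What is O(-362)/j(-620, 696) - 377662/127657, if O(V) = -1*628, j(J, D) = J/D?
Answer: 13890798094/19786835 ≈ 702.02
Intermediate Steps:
O(V) = -628
O(-362)/j(-620, 696) - 377662/127657 = -628/((-620/696)) - 377662/127657 = -628/((-620*1/696)) - 377662*1/127657 = -628/(-155/174) - 377662/127657 = -628*(-174/155) - 377662/127657 = 109272/155 - 377662/127657 = 13890798094/19786835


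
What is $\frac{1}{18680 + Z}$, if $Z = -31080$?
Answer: $- \frac{1}{12400} \approx -8.0645 \cdot 10^{-5}$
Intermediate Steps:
$\frac{1}{18680 + Z} = \frac{1}{18680 - 31080} = \frac{1}{-12400} = - \frac{1}{12400}$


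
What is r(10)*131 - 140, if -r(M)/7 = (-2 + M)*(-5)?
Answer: 36540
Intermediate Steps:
r(M) = -70 + 35*M (r(M) = -7*(-2 + M)*(-5) = -7*(10 - 5*M) = -70 + 35*M)
r(10)*131 - 140 = (-70 + 35*10)*131 - 140 = (-70 + 350)*131 - 140 = 280*131 - 140 = 36680 - 140 = 36540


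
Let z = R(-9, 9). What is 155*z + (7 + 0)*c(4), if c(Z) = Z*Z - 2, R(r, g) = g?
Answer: 1493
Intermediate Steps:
c(Z) = -2 + Z² (c(Z) = Z² - 2 = -2 + Z²)
z = 9
155*z + (7 + 0)*c(4) = 155*9 + (7 + 0)*(-2 + 4²) = 1395 + 7*(-2 + 16) = 1395 + 7*14 = 1395 + 98 = 1493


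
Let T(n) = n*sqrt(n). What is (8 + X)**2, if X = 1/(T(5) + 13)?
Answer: 66675/968 - 1825*sqrt(5)/968 ≈ 64.663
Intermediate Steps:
T(n) = n**(3/2)
X = 1/(13 + 5*sqrt(5)) (X = 1/(5**(3/2) + 13) = 1/(5*sqrt(5) + 13) = 1/(13 + 5*sqrt(5)) ≈ 0.041356)
(8 + X)**2 = (8 + (13/44 - 5*sqrt(5)/44))**2 = (365/44 - 5*sqrt(5)/44)**2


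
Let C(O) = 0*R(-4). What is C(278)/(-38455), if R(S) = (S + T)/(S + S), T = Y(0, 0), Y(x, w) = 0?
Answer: 0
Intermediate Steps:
T = 0
R(S) = ½ (R(S) = (S + 0)/(S + S) = S/((2*S)) = S*(1/(2*S)) = ½)
C(O) = 0 (C(O) = 0*(½) = 0)
C(278)/(-38455) = 0/(-38455) = 0*(-1/38455) = 0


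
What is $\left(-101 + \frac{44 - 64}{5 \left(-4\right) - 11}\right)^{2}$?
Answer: $\frac{9678321}{961} \approx 10071.0$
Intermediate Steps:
$\left(-101 + \frac{44 - 64}{5 \left(-4\right) - 11}\right)^{2} = \left(-101 - \frac{20}{-20 - 11}\right)^{2} = \left(-101 - \frac{20}{-31}\right)^{2} = \left(-101 - - \frac{20}{31}\right)^{2} = \left(-101 + \frac{20}{31}\right)^{2} = \left(- \frac{3111}{31}\right)^{2} = \frac{9678321}{961}$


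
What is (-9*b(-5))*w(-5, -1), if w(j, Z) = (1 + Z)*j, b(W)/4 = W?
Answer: 0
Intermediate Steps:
b(W) = 4*W
w(j, Z) = j*(1 + Z)
(-9*b(-5))*w(-5, -1) = (-36*(-5))*(-5*(1 - 1)) = (-9*(-20))*(-5*0) = 180*0 = 0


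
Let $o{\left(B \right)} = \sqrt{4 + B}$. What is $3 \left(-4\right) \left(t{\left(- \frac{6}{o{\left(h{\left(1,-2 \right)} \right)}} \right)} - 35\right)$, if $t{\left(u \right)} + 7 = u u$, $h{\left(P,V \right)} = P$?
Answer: $\frac{2088}{5} \approx 417.6$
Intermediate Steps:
$t{\left(u \right)} = -7 + u^{2}$ ($t{\left(u \right)} = -7 + u u = -7 + u^{2}$)
$3 \left(-4\right) \left(t{\left(- \frac{6}{o{\left(h{\left(1,-2 \right)} \right)}} \right)} - 35\right) = 3 \left(-4\right) \left(\left(-7 + \left(- \frac{6}{\sqrt{4 + 1}}\right)^{2}\right) - 35\right) = - 12 \left(\left(-7 + \left(- \frac{6}{\sqrt{5}}\right)^{2}\right) - 35\right) = - 12 \left(\left(-7 + \left(- 6 \frac{\sqrt{5}}{5}\right)^{2}\right) - 35\right) = - 12 \left(\left(-7 + \left(- \frac{6 \sqrt{5}}{5}\right)^{2}\right) - 35\right) = - 12 \left(\left(-7 + \frac{36}{5}\right) - 35\right) = - 12 \left(\frac{1}{5} - 35\right) = \left(-12\right) \left(- \frac{174}{5}\right) = \frac{2088}{5}$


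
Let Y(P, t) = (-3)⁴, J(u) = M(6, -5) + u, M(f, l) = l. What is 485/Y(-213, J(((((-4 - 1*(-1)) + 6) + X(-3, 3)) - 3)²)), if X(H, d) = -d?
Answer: 485/81 ≈ 5.9877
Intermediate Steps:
J(u) = -5 + u
Y(P, t) = 81
485/Y(-213, J(((((-4 - 1*(-1)) + 6) + X(-3, 3)) - 3)²)) = 485/81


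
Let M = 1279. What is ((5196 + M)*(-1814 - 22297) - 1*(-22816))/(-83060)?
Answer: 156095909/83060 ≈ 1879.3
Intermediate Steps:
((5196 + M)*(-1814 - 22297) - 1*(-22816))/(-83060) = ((5196 + 1279)*(-1814 - 22297) - 1*(-22816))/(-83060) = (6475*(-24111) + 22816)*(-1/83060) = (-156118725 + 22816)*(-1/83060) = -156095909*(-1/83060) = 156095909/83060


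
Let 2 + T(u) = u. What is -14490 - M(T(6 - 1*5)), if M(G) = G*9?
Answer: -14481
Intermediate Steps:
T(u) = -2 + u
M(G) = 9*G
-14490 - M(T(6 - 1*5)) = -14490 - 9*(-2 + (6 - 1*5)) = -14490 - 9*(-2 + (6 - 5)) = -14490 - 9*(-2 + 1) = -14490 - 9*(-1) = -14490 - 1*(-9) = -14490 + 9 = -14481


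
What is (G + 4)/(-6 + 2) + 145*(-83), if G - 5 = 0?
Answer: -48149/4 ≈ -12037.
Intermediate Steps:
G = 5 (G = 5 + 0 = 5)
(G + 4)/(-6 + 2) + 145*(-83) = (5 + 4)/(-6 + 2) + 145*(-83) = 9/(-4) - 12035 = -¼*9 - 12035 = -9/4 - 12035 = -48149/4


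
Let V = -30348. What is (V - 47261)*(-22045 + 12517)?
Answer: 739458552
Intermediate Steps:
(V - 47261)*(-22045 + 12517) = (-30348 - 47261)*(-22045 + 12517) = -77609*(-9528) = 739458552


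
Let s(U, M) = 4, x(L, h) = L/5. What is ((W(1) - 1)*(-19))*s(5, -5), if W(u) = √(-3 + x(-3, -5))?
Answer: 76 - 228*I*√10/5 ≈ 76.0 - 144.2*I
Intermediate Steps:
x(L, h) = L/5 (x(L, h) = L*(⅕) = L/5)
W(u) = 3*I*√10/5 (W(u) = √(-3 + (⅕)*(-3)) = √(-3 - ⅗) = √(-18/5) = 3*I*√10/5)
((W(1) - 1)*(-19))*s(5, -5) = ((3*I*√10/5 - 1)*(-19))*4 = ((-1 + 3*I*√10/5)*(-19))*4 = (19 - 57*I*√10/5)*4 = 76 - 228*I*√10/5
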